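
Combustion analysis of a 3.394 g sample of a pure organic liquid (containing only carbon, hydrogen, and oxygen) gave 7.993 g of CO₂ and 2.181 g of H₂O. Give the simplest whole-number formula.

C3H4O

mol C = 7.993 g CO₂ ÷ 44.009 g/mol = 0.18162 mol
mol H = 2 × 2.181 g H₂O ÷ 18.015 g/mol = 0.24213 mol
mass O = 3.394 − (2.1815 + 0.24407) = 0.96847 g → mol O = 0.96847 ÷ 15.999 = 0.060533 mol
Divide by the smallest (0.060533 mol): C 3.000, H 4.000, O 1.000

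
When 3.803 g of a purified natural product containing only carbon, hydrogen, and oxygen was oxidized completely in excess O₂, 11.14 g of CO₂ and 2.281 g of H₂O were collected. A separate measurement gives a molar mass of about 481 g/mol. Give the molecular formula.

C32H32O4

mol C = 11.14 g CO₂ ÷ 44.009 g/mol = 0.25313 mol
mol H = 2 × 2.281 g H₂O ÷ 18.015 g/mol = 0.25323 mol
mass O = 3.803 − (3.0403 + 0.25526) = 0.50740 g → mol O = 0.50740 ÷ 15.999 = 0.031714 mol
Divide by the smallest (0.031714 mol): C 7.982, H 7.985, O 1.000
Empirical formula: C8H8O
Empirical-formula mass = 120.15 g/mol; 481 ÷ 120.15 ≈ 4, so the molecular formula is C32H32O4.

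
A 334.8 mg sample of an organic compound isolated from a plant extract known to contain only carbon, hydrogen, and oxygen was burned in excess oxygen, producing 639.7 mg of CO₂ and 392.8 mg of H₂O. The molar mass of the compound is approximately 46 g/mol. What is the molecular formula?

C2H6O

mol C = 0.6397 g CO₂ ÷ 44.009 g/mol = 0.014536 mol
mol H = 2 × 0.3928 g H₂O ÷ 18.015 g/mol = 0.043608 mol
mass O = 0.3348 − (0.17459 + 0.043957) = 0.11626 g → mol O = 0.11626 ÷ 15.999 = 0.0072664 mol
Divide by the smallest (0.0072664 mol): C 2.000, H 6.001, O 1.000
Empirical formula: C2H6O
Empirical-formula mass = 46.07 g/mol; 46 ÷ 46.07 ≈ 1, so the molecular formula is C2H6O.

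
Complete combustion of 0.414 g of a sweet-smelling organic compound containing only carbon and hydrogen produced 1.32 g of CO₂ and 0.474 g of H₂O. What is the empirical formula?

C4H7

mol C = 1.32 g CO₂ ÷ 44.009 g/mol = 0.02999 mol
mol H = 2 × 0.474 g H₂O ÷ 18.015 g/mol = 0.05262 mol
Divide by the smallest (0.02999 mol): C 1.000, H 1.754
Multiplying each by 4 gives whole numbers: C 4.00, H 7.02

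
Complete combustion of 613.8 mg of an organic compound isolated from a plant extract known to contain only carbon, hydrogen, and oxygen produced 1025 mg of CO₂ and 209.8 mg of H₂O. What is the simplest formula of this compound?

C6H6O5

mol C = 1.025 g CO₂ ÷ 44.009 g/mol = 0.023291 mol
mol H = 2 × 0.2098 g H₂O ÷ 18.015 g/mol = 0.023292 mol
mass O = 0.6138 − (0.27974 + 0.023478) = 0.31058 g → mol O = 0.31058 ÷ 15.999 = 0.019412 mol
Divide by the smallest (0.019412 mol): C 1.200, H 1.200, O 1.000
Multiplying each by 5 gives whole numbers: C 6.00, H 6.00, O 5.00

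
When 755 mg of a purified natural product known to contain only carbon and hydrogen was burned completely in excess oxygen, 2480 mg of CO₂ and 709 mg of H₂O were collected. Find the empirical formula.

mol C = 2.48 g CO₂ ÷ 44.009 g/mol = 0.05635 mol
mol H = 2 × 0.709 g H₂O ÷ 18.015 g/mol = 0.07871 mol
Divide by the smallest (0.05635 mol): C 1.000, H 1.397
Multiplying each by 5 gives whole numbers: C 5.00, H 6.98

C5H7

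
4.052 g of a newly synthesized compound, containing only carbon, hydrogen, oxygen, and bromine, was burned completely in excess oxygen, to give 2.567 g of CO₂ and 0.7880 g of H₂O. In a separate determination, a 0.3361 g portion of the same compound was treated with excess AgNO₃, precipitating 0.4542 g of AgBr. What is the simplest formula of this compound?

mol C = 2.567 g CO₂ ÷ 44.009 g/mol = 0.058329 mol
mol H = 2 × 0.7880 g H₂O ÷ 18.015 g/mol = 0.087483 mol
From the AgBr data: mol Br per gram of compound = (0.4542 ÷ 187.772) ÷ 0.3361 = 0.0071969 mol/g, so in the 4.052 g combustion sample mol Br = 0.029162 mol
mass O = 4.052 − (0.70059 + 0.088183 + 2.3302) = 0.93307 g → mol O = 0.93307 ÷ 15.999 = 0.058320 mol
Divide by the smallest (0.029162 mol): C 2.000, H 3.000, Br 1.000, O 2.000

C2H3BrO2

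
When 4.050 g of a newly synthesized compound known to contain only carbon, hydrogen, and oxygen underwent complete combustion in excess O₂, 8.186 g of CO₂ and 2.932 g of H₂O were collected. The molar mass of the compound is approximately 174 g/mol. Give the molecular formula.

C8H14O4

mol C = 8.186 g CO₂ ÷ 44.009 g/mol = 0.18601 mol
mol H = 2 × 2.932 g H₂O ÷ 18.015 g/mol = 0.32551 mol
mass O = 4.050 − (2.2341 + 0.32811) = 1.4878 g → mol O = 1.4878 ÷ 15.999 = 0.092990 mol
Divide by the smallest (0.092990 mol): C 2.000, H 3.500, O 1.000
Multiplying each by 2 gives whole numbers: C 4.00, H 7.00, O 2.00
Empirical formula: C4H7O2
Empirical-formula mass = 87.10 g/mol; 174 ÷ 87.10 ≈ 2, so the molecular formula is C8H14O4.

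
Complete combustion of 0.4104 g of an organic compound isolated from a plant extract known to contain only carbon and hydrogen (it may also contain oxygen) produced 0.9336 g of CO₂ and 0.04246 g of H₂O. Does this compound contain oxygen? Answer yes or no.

yes

mol C = 0.9336 g CO₂ ÷ 44.009 g/mol = 0.021214 mol
mol H = 2 × 0.04246 g H₂O ÷ 18.015 g/mol = 0.0047138 mol
C and H account for only 0.25955 g of the 0.4104 g sample; the remaining 0.15085 g must be oxygen.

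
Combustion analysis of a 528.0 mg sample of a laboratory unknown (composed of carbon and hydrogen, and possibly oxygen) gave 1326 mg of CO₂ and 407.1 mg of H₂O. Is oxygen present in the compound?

yes

mol C = 1.326 g CO₂ ÷ 44.009 g/mol = 0.030130 mol
mol H = 2 × 0.4071 g H₂O ÷ 18.015 g/mol = 0.045196 mol
C and H account for only 0.40745 g of the 0.5280 g sample; the remaining 0.12055 g must be oxygen.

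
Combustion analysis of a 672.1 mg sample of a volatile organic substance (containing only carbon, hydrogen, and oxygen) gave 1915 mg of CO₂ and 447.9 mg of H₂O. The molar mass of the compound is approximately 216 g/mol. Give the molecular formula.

mol C = 1.915 g CO₂ ÷ 44.009 g/mol = 0.043514 mol
mol H = 2 × 0.4479 g H₂O ÷ 18.015 g/mol = 0.049725 mol
mass O = 0.6721 − (0.52264 + 0.050123) = 0.099332 g → mol O = 0.099332 ÷ 15.999 = 0.0062087 mol
Divide by the smallest (0.0062087 mol): C 7.009, H 8.009, O 1.000
Empirical formula: C7H8O
Empirical-formula mass = 108.14 g/mol; 216 ÷ 108.14 ≈ 2, so the molecular formula is C14H16O2.

C14H16O2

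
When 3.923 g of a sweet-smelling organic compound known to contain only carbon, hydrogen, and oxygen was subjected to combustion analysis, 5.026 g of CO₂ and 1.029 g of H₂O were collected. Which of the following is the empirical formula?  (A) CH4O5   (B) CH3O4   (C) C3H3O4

(C) C3H3O4

mol C = 5.026 g CO₂ ÷ 44.009 g/mol = 0.11420 mol
mol H = 2 × 1.029 g H₂O ÷ 18.015 g/mol = 0.11424 mol
mass O = 3.923 − (1.3717 + 0.11515) = 2.4361 g → mol O = 2.4361 ÷ 15.999 = 0.15227 mol
Divide by the smallest (0.11420 mol): C 1.000, H 1.000, O 1.333
Multiplying each by 3 gives whole numbers: C 3.00, H 3.00, O 4.00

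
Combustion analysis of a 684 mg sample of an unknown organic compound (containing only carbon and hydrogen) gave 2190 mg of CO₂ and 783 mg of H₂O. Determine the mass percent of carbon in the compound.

mol C = 2.19 g CO₂ ÷ 44.009 g/mol = 0.04976 mol
mol H = 2 × 0.783 g H₂O ÷ 18.015 g/mol = 0.08693 mol
mass % C = 0.5977 g ÷ 0.684 g × 100%

87.4%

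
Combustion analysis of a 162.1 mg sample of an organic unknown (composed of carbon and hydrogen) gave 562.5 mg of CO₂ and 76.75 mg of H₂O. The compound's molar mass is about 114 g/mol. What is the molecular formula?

C9H6

mol C = 0.5625 g CO₂ ÷ 44.009 g/mol = 0.012781 mol
mol H = 2 × 0.07675 g H₂O ÷ 18.015 g/mol = 0.0085207 mol
Divide by the smallest (0.0085207 mol): C 1.500, H 1.000
Multiplying each by 2 gives whole numbers: C 3.00, H 2.00
Empirical formula: C3H2
Empirical-formula mass = 38.05 g/mol; 114 ÷ 38.05 ≈ 3, so the molecular formula is C9H6.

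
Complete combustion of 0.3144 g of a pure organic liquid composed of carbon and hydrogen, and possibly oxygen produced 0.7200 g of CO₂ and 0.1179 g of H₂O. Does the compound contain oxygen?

mol C = 0.7200 g CO₂ ÷ 44.009 g/mol = 0.016360 mol
mol H = 2 × 0.1179 g H₂O ÷ 18.015 g/mol = 0.013089 mol
C and H account for only 0.20970 g of the 0.3144 g sample; the remaining 0.10470 g must be oxygen.

yes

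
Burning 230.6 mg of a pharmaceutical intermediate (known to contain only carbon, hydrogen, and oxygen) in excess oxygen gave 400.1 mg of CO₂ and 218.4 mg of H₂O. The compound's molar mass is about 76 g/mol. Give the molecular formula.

mol C = 0.4001 g CO₂ ÷ 44.009 g/mol = 0.0090913 mol
mol H = 2 × 0.2184 g H₂O ÷ 18.015 g/mol = 0.024246 mol
mass O = 0.2306 − (0.10920 + 0.024440) = 0.096964 g → mol O = 0.096964 ÷ 15.999 = 0.0060606 mol
Divide by the smallest (0.0060606 mol): C 1.500, H 4.001, O 1.000
Multiplying each by 2 gives whole numbers: C 3.00, H 8.00, O 2.00
Empirical formula: C3H8O2
Empirical-formula mass = 76.09 g/mol; 76 ÷ 76.09 ≈ 1, so the molecular formula is C3H8O2.

C3H8O2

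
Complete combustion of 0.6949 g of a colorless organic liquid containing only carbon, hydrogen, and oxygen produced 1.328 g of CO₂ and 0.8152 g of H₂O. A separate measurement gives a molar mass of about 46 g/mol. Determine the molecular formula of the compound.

mol C = 1.328 g CO₂ ÷ 44.009 g/mol = 0.030176 mol
mol H = 2 × 0.8152 g H₂O ÷ 18.015 g/mol = 0.090502 mol
mass O = 0.6949 − (0.36244 + 0.091226) = 0.24123 g → mol O = 0.24123 ÷ 15.999 = 0.015078 mol
Divide by the smallest (0.015078 mol): C 2.001, H 6.002, O 1.000
Empirical formula: C2H6O
Empirical-formula mass = 46.07 g/mol; 46 ÷ 46.07 ≈ 1, so the molecular formula is C2H6O.

C2H6O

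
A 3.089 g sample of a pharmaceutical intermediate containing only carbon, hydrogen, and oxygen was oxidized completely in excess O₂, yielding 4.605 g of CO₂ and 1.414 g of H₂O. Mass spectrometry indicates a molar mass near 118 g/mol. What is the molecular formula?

C4H6O4

mol C = 4.605 g CO₂ ÷ 44.009 g/mol = 0.10464 mol
mol H = 2 × 1.414 g H₂O ÷ 18.015 g/mol = 0.15698 mol
mass O = 3.089 − (1.2568 + 0.15824) = 1.6740 g → mol O = 1.6740 ÷ 15.999 = 0.10463 mol
Divide by the smallest (0.10463 mol): C 1.000, H 1.500, O 1.000
Multiplying each by 2 gives whole numbers: C 2.00, H 3.00, O 2.00
Empirical formula: C2H3O2
Empirical-formula mass = 59.04 g/mol; 118 ÷ 59.04 ≈ 2, so the molecular formula is C4H6O4.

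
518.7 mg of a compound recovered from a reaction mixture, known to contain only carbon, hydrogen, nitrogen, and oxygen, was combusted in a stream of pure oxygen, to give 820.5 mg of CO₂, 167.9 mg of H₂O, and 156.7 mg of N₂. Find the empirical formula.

mol C = 0.8205 g CO₂ ÷ 44.009 g/mol = 0.018644 mol
mol H = 2 × 0.1679 g H₂O ÷ 18.015 g/mol = 0.018640 mol
mol N = 2 × 0.1567 g N₂ ÷ 28.014 g/mol = 0.011187 mol
mass O = 0.5187 − (0.22393 + 0.018789 + 0.15670) = 0.11928 g → mol O = 0.11928 ÷ 15.999 = 0.0074554 mol
Divide by the smallest (0.0074554 mol): C 2.501, H 2.500, N 1.501, O 1.000
Multiplying each by 2 gives whole numbers: C 5.00, H 5.00, N 3.00, O 2.00

C5H5N3O2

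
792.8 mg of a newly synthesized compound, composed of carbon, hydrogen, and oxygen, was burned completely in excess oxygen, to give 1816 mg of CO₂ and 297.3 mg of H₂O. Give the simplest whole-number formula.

mol C = 1.816 g CO₂ ÷ 44.009 g/mol = 0.041264 mol
mol H = 2 × 0.2973 g H₂O ÷ 18.015 g/mol = 0.033006 mol
mass O = 0.7928 − (0.49563 + 0.033270) = 0.26390 g → mol O = 0.26390 ÷ 15.999 = 0.016495 mol
Divide by the smallest (0.016495 mol): C 2.502, H 2.001, O 1.000
Multiplying each by 2 gives whole numbers: C 5.00, H 4.00, O 2.00

C5H4O2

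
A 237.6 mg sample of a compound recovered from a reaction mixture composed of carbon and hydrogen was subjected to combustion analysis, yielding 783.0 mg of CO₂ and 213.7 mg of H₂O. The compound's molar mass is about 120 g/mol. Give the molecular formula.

C9H12

mol C = 0.7830 g CO₂ ÷ 44.009 g/mol = 0.017792 mol
mol H = 2 × 0.2137 g H₂O ÷ 18.015 g/mol = 0.023725 mol
Divide by the smallest (0.017792 mol): C 1.000, H 1.333
Multiplying each by 3 gives whole numbers: C 3.00, H 4.00
Empirical formula: C3H4
Empirical-formula mass = 40.06 g/mol; 120 ÷ 40.06 ≈ 3, so the molecular formula is C9H12.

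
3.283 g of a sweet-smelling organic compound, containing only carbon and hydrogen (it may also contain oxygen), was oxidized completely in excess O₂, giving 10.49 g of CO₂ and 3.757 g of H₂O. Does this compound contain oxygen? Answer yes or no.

mol C = 10.49 g CO₂ ÷ 44.009 g/mol = 0.23836 mol
mol H = 2 × 3.757 g H₂O ÷ 18.015 g/mol = 0.41710 mol
C and H together account for 3.2834 g — essentially the entire 3.283 g sample — so the compound contains no oxygen.

no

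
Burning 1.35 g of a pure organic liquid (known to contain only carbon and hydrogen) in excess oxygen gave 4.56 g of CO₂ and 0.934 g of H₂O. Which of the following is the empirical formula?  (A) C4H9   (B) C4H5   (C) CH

(C) CH

mol C = 4.56 g CO₂ ÷ 44.009 g/mol = 0.1036 mol
mol H = 2 × 0.934 g H₂O ÷ 18.015 g/mol = 0.1037 mol
Divide by the smallest (0.1036 mol): C 1.000, H 1.001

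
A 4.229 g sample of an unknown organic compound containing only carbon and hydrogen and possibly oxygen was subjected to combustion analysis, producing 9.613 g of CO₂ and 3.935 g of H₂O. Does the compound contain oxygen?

yes

mol C = 9.613 g CO₂ ÷ 44.009 g/mol = 0.21843 mol
mol H = 2 × 3.935 g H₂O ÷ 18.015 g/mol = 0.43686 mol
C and H account for only 3.0639 g of the 4.229 g sample; the remaining 1.1651 g must be oxygen.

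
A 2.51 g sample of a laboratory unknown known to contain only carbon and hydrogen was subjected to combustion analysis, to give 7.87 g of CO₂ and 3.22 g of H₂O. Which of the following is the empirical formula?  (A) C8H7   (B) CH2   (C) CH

mol C = 7.87 g CO₂ ÷ 44.009 g/mol = 0.1788 mol
mol H = 2 × 3.22 g H₂O ÷ 18.015 g/mol = 0.3575 mol
Divide by the smallest (0.1788 mol): C 1.000, H 1.999

(B) CH2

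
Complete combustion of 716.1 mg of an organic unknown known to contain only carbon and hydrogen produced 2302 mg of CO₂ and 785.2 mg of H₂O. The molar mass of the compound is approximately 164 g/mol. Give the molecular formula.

C12H20

mol C = 2.302 g CO₂ ÷ 44.009 g/mol = 0.052307 mol
mol H = 2 × 0.7852 g H₂O ÷ 18.015 g/mol = 0.087172 mol
Divide by the smallest (0.052307 mol): C 1.000, H 1.667
Multiplying each by 3 gives whole numbers: C 3.00, H 5.00
Empirical formula: C3H5
Empirical-formula mass = 41.07 g/mol; 164 ÷ 41.07 ≈ 4, so the molecular formula is C12H20.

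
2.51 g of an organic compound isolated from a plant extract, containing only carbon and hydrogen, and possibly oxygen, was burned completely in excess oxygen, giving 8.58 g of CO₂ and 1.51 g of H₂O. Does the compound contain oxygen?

mol C = 8.58 g CO₂ ÷ 44.009 g/mol = 0.1950 mol
mol H = 2 × 1.51 g H₂O ÷ 18.015 g/mol = 0.1676 mol
C and H together account for 2.511 g — essentially the entire 2.51 g sample — so the compound contains no oxygen.

no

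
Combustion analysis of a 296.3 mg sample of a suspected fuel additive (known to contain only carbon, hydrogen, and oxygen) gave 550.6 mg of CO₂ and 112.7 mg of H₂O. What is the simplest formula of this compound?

mol C = 0.5506 g CO₂ ÷ 44.009 g/mol = 0.012511 mol
mol H = 2 × 0.1127 g H₂O ÷ 18.015 g/mol = 0.012512 mol
mass O = 0.2963 − (0.15027 + 0.012612) = 0.13342 g → mol O = 0.13342 ÷ 15.999 = 0.0083391 mol
Divide by the smallest (0.0083391 mol): C 1.500, H 1.500, O 1.000
Multiplying each by 2 gives whole numbers: C 3.00, H 3.00, O 2.00

C3H3O2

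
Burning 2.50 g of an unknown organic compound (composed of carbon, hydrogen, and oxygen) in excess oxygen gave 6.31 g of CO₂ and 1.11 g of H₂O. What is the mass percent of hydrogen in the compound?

5.0%

mol C = 6.31 g CO₂ ÷ 44.009 g/mol = 0.1434 mol
mol H = 2 × 1.11 g H₂O ÷ 18.015 g/mol = 0.1232 mol
mass O = 2.50 − (1.722 + 0.1242) = 0.6536 g → mol O = 0.6536 ÷ 15.999 = 0.04086 mol
mass % H = 0.1242 g ÷ 2.50 g × 100%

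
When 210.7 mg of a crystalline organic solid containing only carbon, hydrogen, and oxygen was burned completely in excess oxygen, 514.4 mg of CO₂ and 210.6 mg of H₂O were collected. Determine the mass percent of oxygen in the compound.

22.18%

mol C = 0.5144 g CO₂ ÷ 44.009 g/mol = 0.011689 mol
mol H = 2 × 0.2106 g H₂O ÷ 18.015 g/mol = 0.023381 mol
mass O = 0.2107 − (0.14039 + 0.023568) = 0.046742 g → mol O = 0.046742 ÷ 15.999 = 0.0029215 mol
mass % O = 0.046742 g ÷ 0.2107 g × 100%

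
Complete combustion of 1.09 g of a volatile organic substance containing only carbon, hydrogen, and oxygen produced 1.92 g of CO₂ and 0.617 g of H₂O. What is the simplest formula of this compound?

mol C = 1.92 g CO₂ ÷ 44.009 g/mol = 0.04363 mol
mol H = 2 × 0.617 g H₂O ÷ 18.015 g/mol = 0.06850 mol
mass O = 1.09 − (0.5240 + 0.06905) = 0.4969 g → mol O = 0.4969 ÷ 15.999 = 0.03106 mol
Divide by the smallest (0.03106 mol): C 1.405, H 2.205, O 1.000
Multiplying each by 5 gives whole numbers: C 7.02, H 11.03, O 5.00

C7H11O5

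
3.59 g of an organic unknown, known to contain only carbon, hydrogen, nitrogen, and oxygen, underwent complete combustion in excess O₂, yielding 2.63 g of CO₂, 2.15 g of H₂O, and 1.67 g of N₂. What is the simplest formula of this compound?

CH4N2O

mol C = 2.63 g CO₂ ÷ 44.009 g/mol = 0.05976 mol
mol H = 2 × 2.15 g H₂O ÷ 18.015 g/mol = 0.2387 mol
mol N = 2 × 1.67 g N₂ ÷ 28.014 g/mol = 0.1192 mol
mass O = 3.59 − (0.7178 + 0.2406 + 1.670) = 0.9616 g → mol O = 0.9616 ÷ 15.999 = 0.06010 mol
Divide by the smallest (0.05976 mol): C 1.000, H 3.994, N 1.995, O 1.006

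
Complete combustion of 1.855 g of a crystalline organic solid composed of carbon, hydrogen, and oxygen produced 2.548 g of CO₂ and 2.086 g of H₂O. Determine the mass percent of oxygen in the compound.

49.93%

mol C = 2.548 g CO₂ ÷ 44.009 g/mol = 0.057897 mol
mol H = 2 × 2.086 g H₂O ÷ 18.015 g/mol = 0.23158 mol
mass O = 1.855 − (0.69540 + 0.23344) = 0.92616 g → mol O = 0.92616 ÷ 15.999 = 0.057889 mol
mass % O = 0.92616 g ÷ 1.855 g × 100%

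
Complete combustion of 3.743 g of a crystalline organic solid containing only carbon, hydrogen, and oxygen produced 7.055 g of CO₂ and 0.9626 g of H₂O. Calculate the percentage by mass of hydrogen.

mol C = 7.055 g CO₂ ÷ 44.009 g/mol = 0.16031 mol
mol H = 2 × 0.9626 g H₂O ÷ 18.015 g/mol = 0.10687 mol
mass O = 3.743 − (1.9255 + 0.10772) = 1.7098 g → mol O = 1.7098 ÷ 15.999 = 0.10687 mol
mass % H = 0.10772 g ÷ 3.743 g × 100%

2.88%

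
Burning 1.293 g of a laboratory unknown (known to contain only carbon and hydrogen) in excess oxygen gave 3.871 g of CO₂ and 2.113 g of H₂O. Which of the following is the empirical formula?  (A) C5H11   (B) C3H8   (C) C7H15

mol C = 3.871 g CO₂ ÷ 44.009 g/mol = 0.087959 mol
mol H = 2 × 2.113 g H₂O ÷ 18.015 g/mol = 0.23458 mol
Divide by the smallest (0.087959 mol): C 1.000, H 2.667
Multiplying each by 3 gives whole numbers: C 3.00, H 8.00

(B) C3H8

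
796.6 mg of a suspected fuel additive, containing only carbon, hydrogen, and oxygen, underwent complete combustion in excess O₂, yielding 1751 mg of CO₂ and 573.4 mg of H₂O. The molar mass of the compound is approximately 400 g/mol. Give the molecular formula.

mol C = 1.751 g CO₂ ÷ 44.009 g/mol = 0.039787 mol
mol H = 2 × 0.5734 g H₂O ÷ 18.015 g/mol = 0.063658 mol
mass O = 0.7966 − (0.47789 + 0.064167) = 0.25455 g → mol O = 0.25455 ÷ 15.999 = 0.015910 mol
Divide by the smallest (0.015910 mol): C 2.501, H 4.001, O 1.000
Multiplying each by 2 gives whole numbers: C 5.00, H 8.00, O 2.00
Empirical formula: C5H8O2
Empirical-formula mass = 100.12 g/mol; 400 ÷ 100.12 ≈ 4, so the molecular formula is C20H32O8.

C20H32O8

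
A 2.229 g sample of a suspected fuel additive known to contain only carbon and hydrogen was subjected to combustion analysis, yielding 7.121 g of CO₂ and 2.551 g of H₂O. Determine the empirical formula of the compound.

mol C = 7.121 g CO₂ ÷ 44.009 g/mol = 0.16181 mol
mol H = 2 × 2.551 g H₂O ÷ 18.015 g/mol = 0.28321 mol
Divide by the smallest (0.16181 mol): C 1.000, H 1.750
Multiplying each by 4 gives whole numbers: C 4.00, H 7.00

C4H7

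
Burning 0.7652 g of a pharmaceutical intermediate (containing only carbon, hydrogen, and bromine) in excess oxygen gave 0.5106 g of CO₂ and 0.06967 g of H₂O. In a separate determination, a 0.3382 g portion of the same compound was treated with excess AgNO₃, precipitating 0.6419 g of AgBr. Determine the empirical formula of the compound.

mol C = 0.5106 g CO₂ ÷ 44.009 g/mol = 0.011602 mol
mol H = 2 × 0.06967 g H₂O ÷ 18.015 g/mol = 0.0077347 mol
From the AgBr data: mol Br per gram of compound = (0.6419 ÷ 187.772) ÷ 0.3382 = 0.010108 mol/g, so in the 0.7652 g combustion sample mol Br = 0.0077346 mol
Divide by the smallest (0.0077346 mol): C 1.500, H 1.000, Br 1.000
Multiplying each by 2 gives whole numbers: C 3.00, H 2.00, Br 2.00

C3H2Br2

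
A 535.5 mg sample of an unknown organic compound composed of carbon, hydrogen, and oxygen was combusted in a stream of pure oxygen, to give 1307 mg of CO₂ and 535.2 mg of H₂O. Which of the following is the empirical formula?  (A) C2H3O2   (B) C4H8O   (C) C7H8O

(B) C4H8O

mol C = 1.307 g CO₂ ÷ 44.009 g/mol = 0.029698 mol
mol H = 2 × 0.5352 g H₂O ÷ 18.015 g/mol = 0.059417 mol
mass O = 0.5355 − (0.35671 + 0.059892) = 0.11890 g → mol O = 0.11890 ÷ 15.999 = 0.0074317 mol
Divide by the smallest (0.0074317 mol): C 3.996, H 7.995, O 1.000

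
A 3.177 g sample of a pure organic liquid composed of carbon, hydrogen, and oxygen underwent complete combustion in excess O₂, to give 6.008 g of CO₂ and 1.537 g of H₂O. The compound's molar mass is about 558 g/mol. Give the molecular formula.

mol C = 6.008 g CO₂ ÷ 44.009 g/mol = 0.13652 mol
mol H = 2 × 1.537 g H₂O ÷ 18.015 g/mol = 0.17064 mol
mass O = 3.177 − (1.6397 + 0.17200) = 1.3653 g → mol O = 1.3653 ÷ 15.999 = 0.085336 mol
Divide by the smallest (0.085336 mol): C 1.600, H 2.000, O 1.000
Multiplying each by 5 gives whole numbers: C 8.00, H 10.00, O 5.00
Empirical formula: C8H10O5
Empirical-formula mass = 186.16 g/mol; 558 ÷ 186.16 ≈ 3, so the molecular formula is C24H30O15.

C24H30O15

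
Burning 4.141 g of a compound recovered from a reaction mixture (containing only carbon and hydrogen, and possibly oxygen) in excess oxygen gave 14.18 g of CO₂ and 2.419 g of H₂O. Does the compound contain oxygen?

no

mol C = 14.18 g CO₂ ÷ 44.009 g/mol = 0.32221 mol
mol H = 2 × 2.419 g H₂O ÷ 18.015 g/mol = 0.26855 mol
C and H together account for 4.1407 g — essentially the entire 4.141 g sample — so the compound contains no oxygen.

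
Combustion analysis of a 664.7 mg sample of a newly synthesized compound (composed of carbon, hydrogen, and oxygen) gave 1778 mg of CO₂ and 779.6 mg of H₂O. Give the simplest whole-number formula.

C7H15O

mol C = 1.778 g CO₂ ÷ 44.009 g/mol = 0.040401 mol
mol H = 2 × 0.7796 g H₂O ÷ 18.015 g/mol = 0.086550 mol
mass O = 0.6647 − (0.48525 + 0.087242) = 0.092203 g → mol O = 0.092203 ÷ 15.999 = 0.0057631 mol
Divide by the smallest (0.0057631 mol): C 7.010, H 15.018, O 1.000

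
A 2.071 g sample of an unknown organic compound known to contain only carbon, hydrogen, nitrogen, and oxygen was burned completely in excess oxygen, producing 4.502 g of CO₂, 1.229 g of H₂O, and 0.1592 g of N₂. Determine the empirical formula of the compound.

mol C = 4.502 g CO₂ ÷ 44.009 g/mol = 0.10230 mol
mol H = 2 × 1.229 g H₂O ÷ 18.015 g/mol = 0.13644 mol
mol N = 2 × 0.1592 g N₂ ÷ 28.014 g/mol = 0.011366 mol
mass O = 2.071 − (1.2287 + 0.13753 + 0.15920) = 0.54557 g → mol O = 0.54557 ÷ 15.999 = 0.034101 mol
Divide by the smallest (0.011366 mol): C 9.000, H 12.005, N 1.000, O 3.000

C9H12NO3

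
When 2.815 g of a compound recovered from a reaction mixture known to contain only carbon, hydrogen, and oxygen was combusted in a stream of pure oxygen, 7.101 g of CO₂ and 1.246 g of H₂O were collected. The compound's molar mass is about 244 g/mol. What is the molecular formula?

mol C = 7.101 g CO₂ ÷ 44.009 g/mol = 0.16135 mol
mol H = 2 × 1.246 g H₂O ÷ 18.015 g/mol = 0.13833 mol
mass O = 2.815 − (1.9380 + 0.13944) = 0.73755 g → mol O = 0.73755 ÷ 15.999 = 0.046100 mol
Divide by the smallest (0.046100 mol): C 3.500, H 3.001, O 1.000
Multiplying each by 2 gives whole numbers: C 7.00, H 6.00, O 2.00
Empirical formula: C7H6O2
Empirical-formula mass = 122.12 g/mol; 244 ÷ 122.12 ≈ 2, so the molecular formula is C14H12O4.

C14H12O4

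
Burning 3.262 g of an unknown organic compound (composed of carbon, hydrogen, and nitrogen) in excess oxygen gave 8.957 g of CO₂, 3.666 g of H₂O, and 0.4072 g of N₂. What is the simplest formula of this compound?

C7H14N

mol C = 8.957 g CO₂ ÷ 44.009 g/mol = 0.20353 mol
mol H = 2 × 3.666 g H₂O ÷ 18.015 g/mol = 0.40699 mol
mol N = 2 × 0.4072 g N₂ ÷ 28.014 g/mol = 0.029071 mol
Divide by the smallest (0.029071 mol): C 7.001, H 14.000, N 1.000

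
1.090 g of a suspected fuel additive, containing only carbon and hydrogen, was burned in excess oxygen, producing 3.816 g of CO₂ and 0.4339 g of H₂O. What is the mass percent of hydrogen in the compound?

mol C = 3.816 g CO₂ ÷ 44.009 g/mol = 0.086710 mol
mol H = 2 × 0.4339 g H₂O ÷ 18.015 g/mol = 0.048171 mol
mass % H = 0.048556 g ÷ 1.090 g × 100%

4.45%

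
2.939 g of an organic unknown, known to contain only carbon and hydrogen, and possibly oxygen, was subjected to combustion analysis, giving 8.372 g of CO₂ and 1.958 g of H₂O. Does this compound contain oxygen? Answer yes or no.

yes

mol C = 8.372 g CO₂ ÷ 44.009 g/mol = 0.19023 mol
mol H = 2 × 1.958 g H₂O ÷ 18.015 g/mol = 0.21737 mol
C and H account for only 2.5040 g of the 2.939 g sample; the remaining 0.43499 g must be oxygen.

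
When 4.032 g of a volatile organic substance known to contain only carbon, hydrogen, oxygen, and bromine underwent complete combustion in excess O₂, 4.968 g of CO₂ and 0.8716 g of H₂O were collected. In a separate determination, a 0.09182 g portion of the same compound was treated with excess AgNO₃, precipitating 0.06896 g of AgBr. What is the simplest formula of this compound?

mol C = 4.968 g CO₂ ÷ 44.009 g/mol = 0.11289 mol
mol H = 2 × 0.8716 g H₂O ÷ 18.015 g/mol = 0.096764 mol
From the AgBr data: mol Br per gram of compound = (0.06896 ÷ 187.772) ÷ 0.09182 = 0.0039997 mol/g, so in the 4.032 g combustion sample mol Br = 0.016127 mol
mass O = 4.032 − (1.3559 + 0.097538 + 1.2886) = 1.2900 g → mol O = 1.2900 ÷ 15.999 = 0.080629 mol
Divide by the smallest (0.016127 mol): C 7.000, H 6.000, Br 1.000, O 5.000

C7H6BrO5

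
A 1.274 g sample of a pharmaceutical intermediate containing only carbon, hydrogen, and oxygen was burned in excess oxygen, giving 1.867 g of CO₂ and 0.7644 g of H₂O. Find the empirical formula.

CH2O

mol C = 1.867 g CO₂ ÷ 44.009 g/mol = 0.042423 mol
mol H = 2 × 0.7644 g H₂O ÷ 18.015 g/mol = 0.084863 mol
mass O = 1.274 − (0.50954 + 0.085542) = 0.67891 g → mol O = 0.67891 ÷ 15.999 = 0.042435 mol
Divide by the smallest (0.042423 mol): C 1.000, H 2.000, O 1.000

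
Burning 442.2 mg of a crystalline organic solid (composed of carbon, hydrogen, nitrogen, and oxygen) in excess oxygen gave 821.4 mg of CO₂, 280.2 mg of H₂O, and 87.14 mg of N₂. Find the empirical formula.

mol C = 0.8214 g CO₂ ÷ 44.009 g/mol = 0.018664 mol
mol H = 2 × 0.2802 g H₂O ÷ 18.015 g/mol = 0.031107 mol
mol N = 2 × 0.08714 g N₂ ÷ 28.014 g/mol = 0.0062212 mol
mass O = 0.4422 − (0.22418 + 0.031356 + 0.087140) = 0.099526 g → mol O = 0.099526 ÷ 15.999 = 0.0062208 mol
Divide by the smallest (0.0062208 mol): C 3.000, H 5.001, N 1.000, O 1.000

C3H5NO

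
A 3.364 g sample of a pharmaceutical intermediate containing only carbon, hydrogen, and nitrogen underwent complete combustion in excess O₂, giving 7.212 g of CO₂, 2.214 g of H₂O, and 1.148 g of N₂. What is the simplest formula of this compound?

C2H3N

mol C = 7.212 g CO₂ ÷ 44.009 g/mol = 0.16388 mol
mol H = 2 × 2.214 g H₂O ÷ 18.015 g/mol = 0.24580 mol
mol N = 2 × 1.148 g N₂ ÷ 28.014 g/mol = 0.081959 mol
Divide by the smallest (0.081959 mol): C 1.999, H 2.999, N 1.000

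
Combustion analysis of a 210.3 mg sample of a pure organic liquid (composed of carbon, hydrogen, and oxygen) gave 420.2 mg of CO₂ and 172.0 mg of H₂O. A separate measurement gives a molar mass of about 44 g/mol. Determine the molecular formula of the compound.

mol C = 0.4202 g CO₂ ÷ 44.009 g/mol = 0.0095480 mol
mol H = 2 × 0.1720 g H₂O ÷ 18.015 g/mol = 0.019095 mol
mass O = 0.2103 − (0.11468 + 0.019248) = 0.076370 g → mol O = 0.076370 ÷ 15.999 = 0.0047735 mol
Divide by the smallest (0.0047735 mol): C 2.000, H 4.000, O 1.000
Empirical formula: C2H4O
Empirical-formula mass = 44.05 g/mol; 44 ÷ 44.05 ≈ 1, so the molecular formula is C2H4O.

C2H4O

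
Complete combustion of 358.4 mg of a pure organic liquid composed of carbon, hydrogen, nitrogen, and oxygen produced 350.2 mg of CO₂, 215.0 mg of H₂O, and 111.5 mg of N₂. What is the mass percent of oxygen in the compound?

mol C = 0.3502 g CO₂ ÷ 44.009 g/mol = 0.0079575 mol
mol H = 2 × 0.2150 g H₂O ÷ 18.015 g/mol = 0.023869 mol
mol N = 2 × 0.1115 g N₂ ÷ 28.014 g/mol = 0.0079603 mol
mass O = 0.3584 − (0.095577 + 0.024060 + 0.11150) = 0.12726 g → mol O = 0.12726 ÷ 15.999 = 0.0079544 mol
mass % O = 0.12726 g ÷ 0.3584 g × 100%

35.51%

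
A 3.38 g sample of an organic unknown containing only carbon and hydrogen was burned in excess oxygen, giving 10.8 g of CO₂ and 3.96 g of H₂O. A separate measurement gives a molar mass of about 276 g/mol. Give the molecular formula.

C20H36

mol C = 10.8 g CO₂ ÷ 44.009 g/mol = 0.2454 mol
mol H = 2 × 3.96 g H₂O ÷ 18.015 g/mol = 0.4396 mol
Divide by the smallest (0.2454 mol): C 1.000, H 1.791
Multiplying each by 5 gives whole numbers: C 5.00, H 8.96
Empirical formula: C5H9
Empirical-formula mass = 69.13 g/mol; 276 ÷ 69.13 ≈ 4, so the molecular formula is C20H36.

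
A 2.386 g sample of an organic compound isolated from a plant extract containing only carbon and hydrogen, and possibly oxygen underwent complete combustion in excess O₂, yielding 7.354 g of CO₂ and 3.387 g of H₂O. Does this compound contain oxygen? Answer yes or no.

no

mol C = 7.354 g CO₂ ÷ 44.009 g/mol = 0.16710 mol
mol H = 2 × 3.387 g H₂O ÷ 18.015 g/mol = 0.37602 mol
C and H together account for 2.3861 g — essentially the entire 2.386 g sample — so the compound contains no oxygen.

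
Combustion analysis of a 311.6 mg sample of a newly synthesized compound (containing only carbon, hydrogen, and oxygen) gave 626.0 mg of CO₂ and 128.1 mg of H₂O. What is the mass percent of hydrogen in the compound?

mol C = 0.6260 g CO₂ ÷ 44.009 g/mol = 0.014224 mol
mol H = 2 × 0.1281 g H₂O ÷ 18.015 g/mol = 0.014221 mol
mass O = 0.3116 − (0.17085 + 0.014335) = 0.12642 g → mol O = 0.12642 ÷ 15.999 = 0.0079015 mol
mass % H = 0.014335 g ÷ 0.3116 g × 100%

4.60%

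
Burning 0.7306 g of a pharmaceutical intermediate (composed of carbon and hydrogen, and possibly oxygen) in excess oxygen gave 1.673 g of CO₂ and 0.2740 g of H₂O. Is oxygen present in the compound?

yes

mol C = 1.673 g CO₂ ÷ 44.009 g/mol = 0.038015 mol
mol H = 2 × 0.2740 g H₂O ÷ 18.015 g/mol = 0.030419 mol
C and H account for only 0.48726 g of the 0.7306 g sample; the remaining 0.24334 g must be oxygen.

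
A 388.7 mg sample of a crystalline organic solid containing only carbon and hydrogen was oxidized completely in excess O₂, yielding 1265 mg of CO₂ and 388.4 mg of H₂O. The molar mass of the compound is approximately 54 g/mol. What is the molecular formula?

C4H6

mol C = 1.265 g CO₂ ÷ 44.009 g/mol = 0.028744 mol
mol H = 2 × 0.3884 g H₂O ÷ 18.015 g/mol = 0.043120 mol
Divide by the smallest (0.028744 mol): C 1.000, H 1.500
Multiplying each by 2 gives whole numbers: C 2.00, H 3.00
Empirical formula: C2H3
Empirical-formula mass = 27.05 g/mol; 54 ÷ 27.05 ≈ 2, so the molecular formula is C4H6.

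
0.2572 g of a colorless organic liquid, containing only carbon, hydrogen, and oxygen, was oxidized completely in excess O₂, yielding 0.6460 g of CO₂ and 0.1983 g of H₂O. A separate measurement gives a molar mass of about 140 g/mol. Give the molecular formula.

C8H12O2

mol C = 0.6460 g CO₂ ÷ 44.009 g/mol = 0.014679 mol
mol H = 2 × 0.1983 g H₂O ÷ 18.015 g/mol = 0.022015 mol
mass O = 0.2572 − (0.17631 + 0.022191) = 0.058702 g → mol O = 0.058702 ÷ 15.999 = 0.0036691 mol
Divide by the smallest (0.0036691 mol): C 4.001, H 6.000, O 1.000
Empirical formula: C4H6O
Empirical-formula mass = 70.09 g/mol; 140 ÷ 70.09 ≈ 2, so the molecular formula is C8H12O2.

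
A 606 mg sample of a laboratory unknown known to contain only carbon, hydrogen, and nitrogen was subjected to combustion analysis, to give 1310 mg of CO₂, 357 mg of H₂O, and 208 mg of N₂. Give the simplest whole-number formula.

mol C = 1.31 g CO₂ ÷ 44.009 g/mol = 0.02977 mol
mol H = 2 × 0.357 g H₂O ÷ 18.015 g/mol = 0.03963 mol
mol N = 2 × 0.208 g N₂ ÷ 28.014 g/mol = 0.01485 mol
Divide by the smallest (0.01485 mol): C 2.005, H 2.669, N 1.000
Multiplying each by 3 gives whole numbers: C 6.01, H 8.01, N 3.00

C6H8N3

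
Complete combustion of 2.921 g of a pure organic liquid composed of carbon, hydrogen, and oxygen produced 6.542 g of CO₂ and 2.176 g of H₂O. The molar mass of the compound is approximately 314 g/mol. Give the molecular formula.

C16H26O6

mol C = 6.542 g CO₂ ÷ 44.009 g/mol = 0.14865 mol
mol H = 2 × 2.176 g H₂O ÷ 18.015 g/mol = 0.24158 mol
mass O = 2.921 − (1.7855 + 0.24351) = 0.89204 g → mol O = 0.89204 ÷ 15.999 = 0.055756 mol
Divide by the smallest (0.055756 mol): C 2.666, H 4.333, O 1.000
Multiplying each by 3 gives whole numbers: C 8.00, H 13.00, O 3.00
Empirical formula: C8H13O3
Empirical-formula mass = 157.19 g/mol; 314 ÷ 157.19 ≈ 2, so the molecular formula is C16H26O6.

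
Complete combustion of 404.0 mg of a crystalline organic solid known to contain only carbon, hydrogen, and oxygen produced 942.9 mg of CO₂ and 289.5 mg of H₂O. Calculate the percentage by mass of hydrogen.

mol C = 0.9429 g CO₂ ÷ 44.009 g/mol = 0.021425 mol
mol H = 2 × 0.2895 g H₂O ÷ 18.015 g/mol = 0.032140 mol
mass O = 0.4040 − (0.25734 + 0.032397) = 0.11427 g → mol O = 0.11427 ÷ 15.999 = 0.0071420 mol
mass % H = 0.032397 g ÷ 0.4040 g × 100%

8.02%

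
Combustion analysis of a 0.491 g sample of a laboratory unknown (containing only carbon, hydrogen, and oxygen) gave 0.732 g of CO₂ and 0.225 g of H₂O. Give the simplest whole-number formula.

mol C = 0.732 g CO₂ ÷ 44.009 g/mol = 0.01663 mol
mol H = 2 × 0.225 g H₂O ÷ 18.015 g/mol = 0.02498 mol
mass O = 0.491 − (0.1998 + 0.02518) = 0.2660 g → mol O = 0.2660 ÷ 15.999 = 0.01663 mol
Divide by the smallest (0.01663 mol): C 1.000, H 1.502, O 1.000
Multiplying each by 2 gives whole numbers: C 2.00, H 3.00, O 2.00

C2H3O2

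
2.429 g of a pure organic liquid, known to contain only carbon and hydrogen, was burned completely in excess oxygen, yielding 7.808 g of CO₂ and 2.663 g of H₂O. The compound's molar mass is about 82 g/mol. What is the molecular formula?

mol C = 7.808 g CO₂ ÷ 44.009 g/mol = 0.17742 mol
mol H = 2 × 2.663 g H₂O ÷ 18.015 g/mol = 0.29564 mol
Divide by the smallest (0.17742 mol): C 1.000, H 1.666
Multiplying each by 3 gives whole numbers: C 3.00, H 5.00
Empirical formula: C3H5
Empirical-formula mass = 41.07 g/mol; 82 ÷ 41.07 ≈ 2, so the molecular formula is C6H10.

C6H10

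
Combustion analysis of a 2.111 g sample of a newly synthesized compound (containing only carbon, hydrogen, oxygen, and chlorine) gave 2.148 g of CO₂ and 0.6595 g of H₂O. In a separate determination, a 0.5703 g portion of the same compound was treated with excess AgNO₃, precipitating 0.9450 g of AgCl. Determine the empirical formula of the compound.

mol C = 2.148 g CO₂ ÷ 44.009 g/mol = 0.048808 mol
mol H = 2 × 0.6595 g H₂O ÷ 18.015 g/mol = 0.073217 mol
From the AgCl data: mol Cl per gram of compound = (0.9450 ÷ 143.318) ÷ 0.5703 = 0.011562 mol/g, so in the 2.111 g combustion sample mol Cl = 0.024407 mol
mass O = 2.111 − (0.58624 + 0.073802 + 0.86523) = 0.58573 g → mol O = 0.58573 ÷ 15.999 = 0.036610 mol
Divide by the smallest (0.024407 mol): C 2.000, H 3.000, Cl 1.000, O 1.500
Multiplying each by 2 gives whole numbers: C 4.00, H 6.00, Cl 2.00, O 3.00

C4H6Cl2O3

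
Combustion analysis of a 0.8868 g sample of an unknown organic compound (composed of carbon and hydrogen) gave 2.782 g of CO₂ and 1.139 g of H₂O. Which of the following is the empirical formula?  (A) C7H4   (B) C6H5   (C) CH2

mol C = 2.782 g CO₂ ÷ 44.009 g/mol = 0.063214 mol
mol H = 2 × 1.139 g H₂O ÷ 18.015 g/mol = 0.12645 mol
Divide by the smallest (0.063214 mol): C 1.000, H 2.000

(C) CH2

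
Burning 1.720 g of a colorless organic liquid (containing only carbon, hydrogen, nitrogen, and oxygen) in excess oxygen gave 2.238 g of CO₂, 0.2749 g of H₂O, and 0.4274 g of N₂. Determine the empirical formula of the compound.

mol C = 2.238 g CO₂ ÷ 44.009 g/mol = 0.050853 mol
mol H = 2 × 0.2749 g H₂O ÷ 18.015 g/mol = 0.030519 mol
mol N = 2 × 0.4274 g N₂ ÷ 28.014 g/mol = 0.030513 mol
mass O = 1.720 − (0.61080 + 0.030763 + 0.42740) = 0.65104 g → mol O = 0.65104 ÷ 15.999 = 0.040692 mol
Divide by the smallest (0.030513 mol): C 1.667, H 1.000, N 1.000, O 1.334
Multiplying each by 3 gives whole numbers: C 5.00, H 3.00, N 3.00, O 4.00

C5H3N3O4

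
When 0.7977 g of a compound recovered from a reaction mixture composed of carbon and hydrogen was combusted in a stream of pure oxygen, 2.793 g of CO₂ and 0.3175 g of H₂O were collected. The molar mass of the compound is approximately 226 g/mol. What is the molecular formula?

mol C = 2.793 g CO₂ ÷ 44.009 g/mol = 0.063464 mol
mol H = 2 × 0.3175 g H₂O ÷ 18.015 g/mol = 0.035248 mol
Divide by the smallest (0.035248 mol): C 1.800, H 1.000
Multiplying each by 5 gives whole numbers: C 9.00, H 5.00
Empirical formula: C9H5
Empirical-formula mass = 113.14 g/mol; 226 ÷ 113.14 ≈ 2, so the molecular formula is C18H10.

C18H10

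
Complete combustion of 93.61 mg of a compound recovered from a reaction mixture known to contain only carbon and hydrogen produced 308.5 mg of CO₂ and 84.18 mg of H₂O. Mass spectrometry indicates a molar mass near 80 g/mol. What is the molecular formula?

mol C = 0.3085 g CO₂ ÷ 44.009 g/mol = 0.0070099 mol
mol H = 2 × 0.08418 g H₂O ÷ 18.015 g/mol = 0.0093455 mol
Divide by the smallest (0.0070099 mol): C 1.000, H 1.333
Multiplying each by 3 gives whole numbers: C 3.00, H 4.00
Empirical formula: C3H4
Empirical-formula mass = 40.06 g/mol; 80 ÷ 40.06 ≈ 2, so the molecular formula is C6H8.

C6H8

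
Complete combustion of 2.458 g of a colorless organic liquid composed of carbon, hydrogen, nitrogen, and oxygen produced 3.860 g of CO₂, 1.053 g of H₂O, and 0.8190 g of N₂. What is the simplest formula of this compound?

mol C = 3.860 g CO₂ ÷ 44.009 g/mol = 0.087709 mol
mol H = 2 × 1.053 g H₂O ÷ 18.015 g/mol = 0.11690 mol
mol N = 2 × 0.8190 g N₂ ÷ 28.014 g/mol = 0.058471 mol
mass O = 2.458 − (1.0535 + 0.11784 + 0.81900) = 0.46769 g → mol O = 0.46769 ÷ 15.999 = 0.029232 mol
Divide by the smallest (0.029232 mol): C 3.000, H 3.999, N 2.000, O 1.000

C3H4N2O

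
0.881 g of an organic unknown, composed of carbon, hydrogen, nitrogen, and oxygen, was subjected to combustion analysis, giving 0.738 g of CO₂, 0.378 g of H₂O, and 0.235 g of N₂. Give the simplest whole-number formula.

C2H5N2O3

mol C = 0.738 g CO₂ ÷ 44.009 g/mol = 0.01677 mol
mol H = 2 × 0.378 g H₂O ÷ 18.015 g/mol = 0.04197 mol
mol N = 2 × 0.235 g N₂ ÷ 28.014 g/mol = 0.01678 mol
mass O = 0.881 − (0.2014 + 0.04230 + 0.2350) = 0.4023 g → mol O = 0.4023 ÷ 15.999 = 0.02514 mol
Divide by the smallest (0.01677 mol): C 1.000, H 2.502, N 1.000, O 1.499
Multiplying each by 2 gives whole numbers: C 2.00, H 5.00, N 2.00, O 3.00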